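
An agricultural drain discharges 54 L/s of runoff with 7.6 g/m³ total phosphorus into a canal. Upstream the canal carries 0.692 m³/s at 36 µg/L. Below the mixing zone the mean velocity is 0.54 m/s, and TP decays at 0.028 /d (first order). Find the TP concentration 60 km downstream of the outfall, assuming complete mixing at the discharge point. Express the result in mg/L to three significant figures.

0.563 mg/L

54 L/s = 0.054 m³/s.
36 µg/L = 0.036 mg/L.
After complete mixing, C₀ = (0.054·7.6 + 0.692·0.036) / 0.746 = 0.5835 mg/L.
Travel time t = 6e+04 m / 0.54 m/s = 1.111e+05 s = 1.286 d.
C = 0.5835·exp(−0.028·1.286) = 0.5835·0.9646 = 0.5629 mg/L.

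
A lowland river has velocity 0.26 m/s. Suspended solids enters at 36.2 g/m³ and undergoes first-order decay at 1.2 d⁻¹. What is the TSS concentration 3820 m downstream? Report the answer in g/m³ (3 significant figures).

29.5 g/m³

Travel time t = 3820 m / 0.26 m/s = 3820/0.26 = 1.469e+04 s = 0.17 d.
First-order decay: C = 36.2·exp(−1.2·0.17) = 36.2·0.8154 = 29.52 g/m³.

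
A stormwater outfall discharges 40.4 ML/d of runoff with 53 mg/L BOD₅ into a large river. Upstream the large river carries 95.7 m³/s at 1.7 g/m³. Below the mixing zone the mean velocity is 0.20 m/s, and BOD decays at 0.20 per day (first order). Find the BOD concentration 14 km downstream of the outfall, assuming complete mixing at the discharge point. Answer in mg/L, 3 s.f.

1.66 mg/L

40.4 ML/d = 0.4676 m³/s.
After complete mixing, C₀ = (0.4676·53 + 95.7·1.7) / 96.17 = 1.949 mg/L.
Travel time t = 1.4e+04 m / 0.20 m/s = 7e+04 s = 0.8102 d.
C = 1.949·exp(−0.20·0.8102) = 1.949·0.8504 = 1.658 mg/L.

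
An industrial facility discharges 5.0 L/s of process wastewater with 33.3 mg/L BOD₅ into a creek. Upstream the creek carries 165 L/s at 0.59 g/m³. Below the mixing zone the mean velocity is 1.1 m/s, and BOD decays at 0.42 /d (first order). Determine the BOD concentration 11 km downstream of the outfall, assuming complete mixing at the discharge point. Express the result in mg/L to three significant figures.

1.48 mg/L

5.0 L/s = 0.005 m³/s.
165 L/s = 0.165 m³/s.
After complete mixing, C₀ = (0.005·33.3 + 0.165·0.59) / 0.17 = 1.552 mg/L.
Travel time t = 1.1e+04 m / 1.1 m/s = 1e+04 s = 0.1157 d.
C = 1.552·exp(−0.42·0.1157) = 1.552·0.9526 = 1.478 mg/L.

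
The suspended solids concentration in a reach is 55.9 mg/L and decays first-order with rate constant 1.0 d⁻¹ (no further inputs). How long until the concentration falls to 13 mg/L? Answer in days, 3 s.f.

1.46 d

t = ln(C₀/C)/k = ln(55.9/13)/1.0 = 1.459/1.0 = 1.459 d.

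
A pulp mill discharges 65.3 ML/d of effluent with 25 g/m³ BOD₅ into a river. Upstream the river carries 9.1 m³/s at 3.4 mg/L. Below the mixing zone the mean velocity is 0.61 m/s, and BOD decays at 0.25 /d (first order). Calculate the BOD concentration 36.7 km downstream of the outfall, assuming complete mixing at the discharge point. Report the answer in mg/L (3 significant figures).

4.25 mg/L

65.3 ML/d = 0.7558 m³/s.
After complete mixing, C₀ = (0.7558·25 + 9.1·3.4) / 9.856 = 5.056 mg/L.
Travel time t = 3.67e+04 m / 0.61 m/s = 6.016e+04 s = 0.6963 d.
C = 5.056·exp(−0.25·0.6963) = 5.056·0.8402 = 4.249 mg/L.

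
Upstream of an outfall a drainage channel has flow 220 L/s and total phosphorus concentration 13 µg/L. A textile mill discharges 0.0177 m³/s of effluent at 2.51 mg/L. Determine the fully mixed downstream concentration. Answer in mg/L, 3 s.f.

220 L/s = 0.22 m³/s.
13 µg/L = 0.013 mg/L.
By mass balance at complete mixing, C = (0.0177·2.51 + 0.22·0.013) / (0.0177 + 0.22) = 0.04729/0.2377 = 0.1989 mg/L.

0.199 mg/L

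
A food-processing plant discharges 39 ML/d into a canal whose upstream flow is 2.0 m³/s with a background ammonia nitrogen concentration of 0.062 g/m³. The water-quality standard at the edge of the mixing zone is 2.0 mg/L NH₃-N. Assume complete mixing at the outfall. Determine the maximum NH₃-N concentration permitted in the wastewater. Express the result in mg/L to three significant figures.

39 ML/d = 0.4514 m³/s.
Mass balance: 2·2.451 = 0.4514·Cₑ + 2·0.062.
Cₑ = (4.903 − 0.124) / 0.4514 = 10.59 mg/L.

10.6 mg/L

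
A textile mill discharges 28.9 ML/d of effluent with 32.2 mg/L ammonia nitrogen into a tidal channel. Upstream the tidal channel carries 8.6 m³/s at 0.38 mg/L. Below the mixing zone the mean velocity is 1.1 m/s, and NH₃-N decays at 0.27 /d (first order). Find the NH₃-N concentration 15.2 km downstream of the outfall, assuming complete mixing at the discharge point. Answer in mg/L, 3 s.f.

1.50 mg/L

28.9 ML/d = 0.3345 m³/s.
After complete mixing, C₀ = (0.3345·32.2 + 8.6·0.38) / 8.934 = 1.571 mg/L.
Travel time t = 1.52e+04 m / 1.1 m/s = 1.382e+04 s = 0.1599 d.
C = 1.571·exp(−0.27·0.1599) = 1.571·0.9577 = 1.505 mg/L.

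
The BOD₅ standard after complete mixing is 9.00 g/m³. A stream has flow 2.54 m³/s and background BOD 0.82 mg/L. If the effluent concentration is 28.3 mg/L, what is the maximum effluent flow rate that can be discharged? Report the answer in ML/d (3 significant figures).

93.0 ML/d

Mass balance at complete mixing: C_std·(Q_w + Q_r) = Q_w·C_e + Q_r·C_b.
Rearranging, Q_w = Q_r·(C_std − C_b)/(C_e − C_std) = 2.54·(9 − 0.82) / (28.3 − 9) = 1.077 m³/s.
= 93.01 ML/d.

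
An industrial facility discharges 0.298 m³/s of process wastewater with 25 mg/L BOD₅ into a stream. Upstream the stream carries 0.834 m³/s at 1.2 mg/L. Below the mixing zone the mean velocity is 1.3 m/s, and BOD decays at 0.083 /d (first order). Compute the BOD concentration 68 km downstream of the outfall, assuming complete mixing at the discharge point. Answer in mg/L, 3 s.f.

After complete mixing, C₀ = (0.298·25 + 0.834·1.2) / 1.132 = 7.465 mg/L.
Travel time t = 6.8e+04 m / 1.3 m/s = 5.231e+04 s = 0.6054 d.
C = 7.465·exp(−0.083·0.6054) = 7.465·0.951 = 7.1 mg/L.

7.10 mg/L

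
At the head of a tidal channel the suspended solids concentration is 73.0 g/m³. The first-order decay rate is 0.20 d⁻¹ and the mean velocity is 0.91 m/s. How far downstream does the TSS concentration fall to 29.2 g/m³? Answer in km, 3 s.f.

360 km

From C = C₀·e^(−kt), t = ln(C₀/C)/k = ln(73.0/29.2)/0.20 = 0.9163/0.20 = 4.581 d.
Distance = v·t = 0.91 m/s × 3.958e+05 s = 3.602e+05 m = 360.2 km.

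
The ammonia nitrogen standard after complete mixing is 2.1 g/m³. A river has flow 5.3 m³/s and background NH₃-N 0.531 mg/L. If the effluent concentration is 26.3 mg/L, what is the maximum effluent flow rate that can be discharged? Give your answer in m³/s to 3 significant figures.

Mass balance at complete mixing: C_std·(Q_w + Q_r) = Q_w·C_e + Q_r·C_b.
Rearranging, Q_w = Q_r·(C_std − C_b)/(C_e − C_std) = 5.3·(2.1 − 0.531) / (26.3 − 2.1) = 0.3436 m³/s.

0.344 m³/s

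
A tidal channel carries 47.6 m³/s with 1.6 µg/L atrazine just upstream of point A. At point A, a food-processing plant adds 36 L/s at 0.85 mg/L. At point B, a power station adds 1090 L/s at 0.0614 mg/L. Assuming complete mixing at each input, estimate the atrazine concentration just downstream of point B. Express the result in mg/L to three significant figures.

0.00356 mg/L

1.6 µg/L = 0.0016 mg/L.
36 L/s = 0.036 m³/s.
After input A: C = (47.6·0.0016 + 0.036·0.85) / 47.64 = 0.002241 mg/L.
1090 L/s = 1.09 m³/s.
After input B: C = (47.64·0.002241 + 1.09·0.0614) / 48.73 = 0.003565 mg/L.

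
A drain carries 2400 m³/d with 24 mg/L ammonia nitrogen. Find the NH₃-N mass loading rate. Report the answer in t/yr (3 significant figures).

2400 m³/d = 0.02778 m³/s.
Mass flux = Q·C = 0.02778 m³/s × 24 g/m³ = 0.6667 g/s.
= 0.6667 g/s × 31.56 = 21.04 t/yr.

21.0 t/yr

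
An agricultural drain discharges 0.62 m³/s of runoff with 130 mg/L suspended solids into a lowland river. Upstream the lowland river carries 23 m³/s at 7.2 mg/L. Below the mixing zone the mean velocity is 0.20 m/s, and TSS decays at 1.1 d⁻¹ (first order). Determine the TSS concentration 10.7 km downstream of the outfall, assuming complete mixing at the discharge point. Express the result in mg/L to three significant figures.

5.27 mg/L

After complete mixing, C₀ = (0.62·130 + 23·7.2) / 23.62 = 10.42 mg/L.
Travel time t = 1.07e+04 m / 0.20 m/s = 5.35e+04 s = 0.6192 d.
C = 10.42·exp(−1.1·0.6192) = 10.42·0.506 = 5.275 mg/L.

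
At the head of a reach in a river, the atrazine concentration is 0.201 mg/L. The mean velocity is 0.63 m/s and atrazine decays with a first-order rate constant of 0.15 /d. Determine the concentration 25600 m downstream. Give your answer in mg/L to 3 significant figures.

0.187 mg/L

Travel time t = 25600 m / 0.63 m/s = 2.56e+04/0.63 = 4.063e+04 s = 0.4703 d.
First-order decay: C = 0.201·exp(−0.15·0.4703) = 0.201·0.9319 = 0.1873 mg/L.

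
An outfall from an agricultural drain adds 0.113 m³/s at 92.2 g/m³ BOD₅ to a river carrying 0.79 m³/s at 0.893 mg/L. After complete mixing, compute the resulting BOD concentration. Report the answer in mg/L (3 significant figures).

By mass balance at complete mixing, C = (0.113·92.2 + 0.79·0.893) / (0.113 + 0.79) = 11.12/0.903 = 12.32 mg/L.

12.3 mg/L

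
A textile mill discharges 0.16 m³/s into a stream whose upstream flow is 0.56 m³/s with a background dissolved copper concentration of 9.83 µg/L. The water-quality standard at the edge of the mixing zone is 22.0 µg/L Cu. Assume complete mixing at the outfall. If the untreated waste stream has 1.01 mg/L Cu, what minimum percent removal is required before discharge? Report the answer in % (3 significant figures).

9.83 µg/L = 0.00983 mg/L.
22.0 µg/L = 0.022 mg/L.
Mass balance: 0.022·0.72 = 0.16·Cₑ + 0.56·0.00983.
Cₑ = (0.01584 − 0.005505) / 0.16 = 0.06459 mg/L.
Required removal = 1 − 0.06459/1.01 = 93.6 %.

93.6 %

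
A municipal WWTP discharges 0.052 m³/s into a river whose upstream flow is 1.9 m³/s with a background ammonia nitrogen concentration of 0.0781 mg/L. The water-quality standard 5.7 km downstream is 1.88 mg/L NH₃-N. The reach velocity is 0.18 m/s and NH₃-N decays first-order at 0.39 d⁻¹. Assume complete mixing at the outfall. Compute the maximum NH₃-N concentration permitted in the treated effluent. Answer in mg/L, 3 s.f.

78.6 mg/L

Travel time to the compliance point: t = 5700/0.18 = 3.167e+04 s = 0.3665 d; decay factor exp(−0.39·0.3665) = 0.8668.
So the concentration just after mixing may be at most 1.88/0.8668 = 2.169 mg/L.
Mass balance: 2.169·1.952 = 0.052·Cₑ + 1.9·0.0781.
Cₑ = (4.234 − 0.1484) / 0.052 = 78.56 mg/L.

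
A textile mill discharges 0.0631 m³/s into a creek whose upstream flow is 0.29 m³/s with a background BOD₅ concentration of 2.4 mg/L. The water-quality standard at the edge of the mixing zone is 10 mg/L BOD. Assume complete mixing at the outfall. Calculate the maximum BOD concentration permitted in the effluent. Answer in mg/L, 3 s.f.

44.9 mg/L

Mass balance: 10·0.3531 = 0.0631·Cₑ + 0.29·2.4.
Cₑ = (3.531 − 0.696) / 0.0631 = 44.93 mg/L.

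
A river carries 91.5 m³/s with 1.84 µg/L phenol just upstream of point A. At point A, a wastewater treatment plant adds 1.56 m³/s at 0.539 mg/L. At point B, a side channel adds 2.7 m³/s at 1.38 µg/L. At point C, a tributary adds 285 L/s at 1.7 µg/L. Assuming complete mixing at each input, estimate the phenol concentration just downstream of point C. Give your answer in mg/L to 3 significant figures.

1.84 µg/L = 0.00184 mg/L.
After input A: C = (91.5·0.00184 + 1.56·0.539) / 93.06 = 0.01084 mg/L.
1.38 µg/L = 0.00138 mg/L.
After input B: C = (93.06·0.01084 + 2.7·0.00138) / 95.76 = 0.01058 mg/L.
285 L/s = 0.285 m³/s.
1.7 µg/L = 0.0017 mg/L.
After input C: C = (95.76·0.01058 + 0.285·0.0017) / 96.05 = 0.01055 mg/L.

0.0106 mg/L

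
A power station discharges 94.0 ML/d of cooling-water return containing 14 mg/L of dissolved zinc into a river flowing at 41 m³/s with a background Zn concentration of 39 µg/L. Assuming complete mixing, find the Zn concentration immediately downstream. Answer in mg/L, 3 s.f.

0.400 mg/L

94.0 ML/d = 1.088 m³/s.
39 µg/L = 0.039 mg/L.
By mass balance at complete mixing, C = (1.088·14 + 41·0.039) / (1.088 + 41) = 16.83/42.09 = 0.3999 mg/L.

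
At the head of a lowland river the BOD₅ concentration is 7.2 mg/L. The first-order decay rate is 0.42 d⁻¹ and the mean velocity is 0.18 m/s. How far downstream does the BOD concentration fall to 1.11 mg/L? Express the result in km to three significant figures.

69.2 km

From C = C₀·e^(−kt), t = ln(C₀/C)/k = ln(7.2/1.11)/0.42 = 1.87/0.42 = 4.452 d.
Distance = v·t = 0.18 m/s × 3.846e+05 s = 6.923e+04 m = 69.23 km.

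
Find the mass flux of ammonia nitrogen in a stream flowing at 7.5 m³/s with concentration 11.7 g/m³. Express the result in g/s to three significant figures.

87.8 g/s

Mass flux = Q·C = 7.5 m³/s × 11.7 g/m³ = 87.75 g/s.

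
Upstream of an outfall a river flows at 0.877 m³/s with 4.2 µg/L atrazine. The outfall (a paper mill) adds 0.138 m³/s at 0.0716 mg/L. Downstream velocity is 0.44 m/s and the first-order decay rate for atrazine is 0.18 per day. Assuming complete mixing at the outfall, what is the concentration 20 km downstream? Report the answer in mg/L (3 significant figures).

4.2 µg/L = 0.0042 mg/L.
After complete mixing, C₀ = (0.138·0.0716 + 0.877·0.0042) / 1.015 = 0.01336 mg/L.
Travel time t = 2e+04 m / 0.44 m/s = 4.545e+04 s = 0.5261 d.
C = 0.01336·exp(−0.18·0.5261) = 0.01336·0.9096 = 0.01216 mg/L.

0.0122 mg/L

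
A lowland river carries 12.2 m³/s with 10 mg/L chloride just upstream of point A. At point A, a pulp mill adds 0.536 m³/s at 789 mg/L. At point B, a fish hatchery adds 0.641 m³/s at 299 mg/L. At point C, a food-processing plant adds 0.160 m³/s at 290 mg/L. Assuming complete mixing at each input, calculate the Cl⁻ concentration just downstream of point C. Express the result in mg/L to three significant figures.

57.8 mg/L

After input A: C = (12.2·10 + 0.536·789) / 12.74 = 42.78 mg/L.
After input B: C = (12.74·42.78 + 0.641·299) / 13.38 = 55.06 mg/L.
After input C: C = (13.38·55.06 + 0.16·290) / 13.54 = 57.84 mg/L.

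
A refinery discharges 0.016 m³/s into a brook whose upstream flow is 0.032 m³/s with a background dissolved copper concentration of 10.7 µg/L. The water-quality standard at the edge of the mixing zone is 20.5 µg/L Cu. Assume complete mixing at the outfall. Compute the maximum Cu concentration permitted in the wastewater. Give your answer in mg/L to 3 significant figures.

0.0401 mg/L

10.7 µg/L = 0.0107 mg/L.
20.5 µg/L = 0.0205 mg/L.
Mass balance: 0.0205·0.048 = 0.016·Cₑ + 0.032·0.0107.
Cₑ = (0.000984 − 0.0003424) / 0.016 = 0.0401 mg/L.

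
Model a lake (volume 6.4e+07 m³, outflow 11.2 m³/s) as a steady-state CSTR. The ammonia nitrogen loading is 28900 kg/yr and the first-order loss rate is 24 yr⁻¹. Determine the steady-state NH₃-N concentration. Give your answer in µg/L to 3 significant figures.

Outflow Q = 11.2 m³/s × 3.156e+07 s/yr = 3.534e+08 m³/yr.
Steady-state CSTR mass balance: W = Q·C + k·V·C, so C = W/(Q + kV).
Q + kV = 3.534e+08 + 24·6.4e+07 = 1.889e+09 m³/yr.
C = 28900/1.889e+09 = 1.53e-05 kg/m³ = 0.0153 mg/L = 15.3 µg/L.

15.3 µg/L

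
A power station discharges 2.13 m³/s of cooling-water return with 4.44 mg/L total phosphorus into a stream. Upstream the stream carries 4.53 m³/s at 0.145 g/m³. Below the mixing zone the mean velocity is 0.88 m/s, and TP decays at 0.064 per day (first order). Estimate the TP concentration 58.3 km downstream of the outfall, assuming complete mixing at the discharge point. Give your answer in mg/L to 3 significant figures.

1.45 mg/L

After complete mixing, C₀ = (2.13·4.44 + 4.53·0.145) / 6.66 = 1.519 mg/L.
Travel time t = 5.83e+04 m / 0.88 m/s = 6.625e+04 s = 0.7668 d.
C = 1.519·exp(−0.064·0.7668) = 1.519·0.9521 = 1.446 mg/L.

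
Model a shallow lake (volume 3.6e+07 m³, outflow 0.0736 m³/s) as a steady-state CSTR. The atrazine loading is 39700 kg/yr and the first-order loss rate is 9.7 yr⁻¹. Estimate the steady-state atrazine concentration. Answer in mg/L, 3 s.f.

Outflow Q = 0.0736 m³/s × 3.156e+07 s/yr = 2.323e+06 m³/yr.
Steady-state CSTR mass balance: W = Q·C + k·V·C, so C = W/(Q + kV).
Q + kV = 2.323e+06 + 9.7·3.6e+07 = 3.515e+08 m³/yr.
C = 39700/3.515e+08 = 0.0001129 kg/m³ = 0.1129 mg/L.

0.113 mg/L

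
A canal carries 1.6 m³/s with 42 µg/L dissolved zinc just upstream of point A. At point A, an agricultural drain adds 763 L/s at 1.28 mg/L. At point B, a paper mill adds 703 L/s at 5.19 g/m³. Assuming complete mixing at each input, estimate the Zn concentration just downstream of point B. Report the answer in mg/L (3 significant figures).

1.53 mg/L

42 µg/L = 0.042 mg/L.
763 L/s = 0.763 m³/s.
After input A: C = (1.6·0.042 + 0.763·1.28) / 2.363 = 0.4417 mg/L.
703 L/s = 0.703 m³/s.
After input B: C = (2.363·0.4417 + 0.703·5.19) / 3.066 = 1.53 mg/L.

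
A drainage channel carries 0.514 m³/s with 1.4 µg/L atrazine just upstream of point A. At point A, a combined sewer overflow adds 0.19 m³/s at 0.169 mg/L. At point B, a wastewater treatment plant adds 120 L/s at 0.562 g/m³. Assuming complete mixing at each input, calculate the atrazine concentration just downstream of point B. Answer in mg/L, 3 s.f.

0.122 mg/L

1.4 µg/L = 0.0014 mg/L.
After input A: C = (0.514·0.0014 + 0.19·0.169) / 0.704 = 0.04663 mg/L.
120 L/s = 0.12 m³/s.
After input B: C = (0.704·0.04663 + 0.12·0.562) / 0.824 = 0.1217 mg/L.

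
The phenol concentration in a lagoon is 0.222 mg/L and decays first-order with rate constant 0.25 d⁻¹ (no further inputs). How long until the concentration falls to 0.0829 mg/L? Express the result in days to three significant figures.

3.94 d

t = ln(C₀/C)/k = ln(0.222/0.0829)/0.25 = 0.985/0.25 = 3.94 d.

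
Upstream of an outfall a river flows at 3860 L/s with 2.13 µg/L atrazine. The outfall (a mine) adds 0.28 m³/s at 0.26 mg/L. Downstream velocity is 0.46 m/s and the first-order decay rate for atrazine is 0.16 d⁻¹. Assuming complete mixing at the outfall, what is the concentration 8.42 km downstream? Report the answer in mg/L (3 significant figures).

0.0189 mg/L

3860 L/s = 3.86 m³/s.
2.13 µg/L = 0.00213 mg/L.
After complete mixing, C₀ = (0.28·0.26 + 3.86·0.00213) / 4.14 = 0.01957 mg/L.
Travel time t = 8420 m / 0.46 m/s = 1.83e+04 s = 0.2119 d.
C = 0.01957·exp(−0.16·0.2119) = 0.01957·0.9667 = 0.01892 mg/L.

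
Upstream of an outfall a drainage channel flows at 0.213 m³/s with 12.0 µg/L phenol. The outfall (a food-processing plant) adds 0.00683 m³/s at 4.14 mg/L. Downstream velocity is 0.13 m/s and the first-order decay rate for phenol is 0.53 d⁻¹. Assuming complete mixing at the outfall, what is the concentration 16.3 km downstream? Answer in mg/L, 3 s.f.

12.0 µg/L = 0.012 mg/L.
After complete mixing, C₀ = (0.00683·4.14 + 0.213·0.012) / 0.2198 = 0.1403 mg/L.
Travel time t = 1.63e+04 m / 0.13 m/s = 1.254e+05 s = 1.451 d.
C = 0.1403·exp(−0.53·1.451) = 0.1403·0.4634 = 0.065 mg/L.

0.0650 mg/L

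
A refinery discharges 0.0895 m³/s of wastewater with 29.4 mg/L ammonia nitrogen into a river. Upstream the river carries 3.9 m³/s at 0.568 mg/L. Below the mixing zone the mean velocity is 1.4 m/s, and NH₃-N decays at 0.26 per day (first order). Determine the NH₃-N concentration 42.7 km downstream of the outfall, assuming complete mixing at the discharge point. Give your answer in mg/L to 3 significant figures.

After complete mixing, C₀ = (0.0895·29.4 + 3.9·0.568) / 3.99 = 1.215 mg/L.
Travel time t = 4.27e+04 m / 1.4 m/s = 3.05e+04 s = 0.353 d.
C = 1.215·exp(−0.26·0.353) = 1.215·0.9123 = 1.108 mg/L.

1.11 mg/L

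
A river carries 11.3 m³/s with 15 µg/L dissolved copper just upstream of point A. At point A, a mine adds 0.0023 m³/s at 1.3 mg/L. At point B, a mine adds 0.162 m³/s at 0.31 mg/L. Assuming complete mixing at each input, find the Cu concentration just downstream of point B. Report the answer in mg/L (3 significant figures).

15 µg/L = 0.015 mg/L.
After input A: C = (11.3·0.015 + 0.0023·1.3) / 11.3 = 0.01526 mg/L.
After input B: C = (11.3·0.01526 + 0.162·0.31) / 11.46 = 0.01943 mg/L.

0.0194 mg/L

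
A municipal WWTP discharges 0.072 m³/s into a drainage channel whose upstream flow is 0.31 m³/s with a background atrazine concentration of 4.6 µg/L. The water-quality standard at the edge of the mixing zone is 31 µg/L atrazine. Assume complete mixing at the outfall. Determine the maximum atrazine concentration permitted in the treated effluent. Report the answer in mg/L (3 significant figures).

0.145 mg/L

4.6 µg/L = 0.0046 mg/L.
31 µg/L = 0.031 mg/L.
Mass balance: 0.031·0.382 = 0.072·Cₑ + 0.31·0.0046.
Cₑ = (0.01184 − 0.001426) / 0.072 = 0.1447 mg/L.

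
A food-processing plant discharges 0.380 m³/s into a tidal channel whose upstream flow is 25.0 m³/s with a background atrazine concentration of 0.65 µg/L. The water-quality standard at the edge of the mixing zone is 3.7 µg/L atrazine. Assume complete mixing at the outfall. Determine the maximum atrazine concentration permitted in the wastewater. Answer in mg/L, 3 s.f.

0.204 mg/L

0.65 µg/L = 0.00065 mg/L.
3.7 µg/L = 0.0037 mg/L.
Mass balance: 0.0037·25.38 = 0.38·Cₑ + 25·0.00065.
Cₑ = (0.09391 − 0.01625) / 0.38 = 0.2044 mg/L.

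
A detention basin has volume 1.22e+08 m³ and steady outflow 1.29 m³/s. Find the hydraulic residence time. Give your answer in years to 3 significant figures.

3.00 yr

Q = 1.29 m³/s × 3.156e+07 s/yr = 4.071e+07 m³/yr.
Hydraulic residence time τ = V/Q = 1.22e+08/4.071e+07 = 2.997 yr.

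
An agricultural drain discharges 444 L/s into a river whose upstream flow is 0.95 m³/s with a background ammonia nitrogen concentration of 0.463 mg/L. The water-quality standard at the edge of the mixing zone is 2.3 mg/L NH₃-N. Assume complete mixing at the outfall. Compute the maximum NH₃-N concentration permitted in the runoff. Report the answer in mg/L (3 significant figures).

444 L/s = 0.444 m³/s.
Mass balance: 2.3·1.394 = 0.444·Cₑ + 0.95·0.463.
Cₑ = (3.206 − 0.4399) / 0.444 = 6.231 mg/L.

6.23 mg/L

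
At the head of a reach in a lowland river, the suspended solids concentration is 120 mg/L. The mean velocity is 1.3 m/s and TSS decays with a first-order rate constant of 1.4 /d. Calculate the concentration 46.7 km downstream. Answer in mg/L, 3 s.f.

Travel time t = 46.7 km / 1.3 m/s = 4.67e+04/1.3 = 3.592e+04 s = 0.4158 d.
First-order decay: C = 120·exp(−1.4·0.4158) = 120·0.5587 = 67.05 mg/L.

67.0 mg/L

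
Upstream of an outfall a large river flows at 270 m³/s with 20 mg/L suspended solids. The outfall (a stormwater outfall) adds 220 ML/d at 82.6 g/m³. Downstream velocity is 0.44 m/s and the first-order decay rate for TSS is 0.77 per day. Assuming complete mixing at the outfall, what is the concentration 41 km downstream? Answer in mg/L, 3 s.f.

8.97 mg/L

220 ML/d = 2.546 m³/s.
After complete mixing, C₀ = (2.546·82.6 + 270·20) / 272.5 = 20.58 mg/L.
Travel time t = 4.1e+04 m / 0.44 m/s = 9.318e+04 s = 1.078 d.
C = 20.58·exp(−0.77·1.078) = 20.58·0.4359 = 8.972 mg/L.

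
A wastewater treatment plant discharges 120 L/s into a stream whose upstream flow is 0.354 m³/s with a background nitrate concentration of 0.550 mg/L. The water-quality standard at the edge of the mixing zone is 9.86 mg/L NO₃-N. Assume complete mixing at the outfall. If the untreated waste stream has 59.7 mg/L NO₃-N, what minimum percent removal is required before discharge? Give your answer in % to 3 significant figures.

120 L/s = 0.12 m³/s.
Mass balance: 9.86·0.474 = 0.12·Cₑ + 0.354·0.55.
Cₑ = (4.674 − 0.1947) / 0.12 = 37.32 mg/L.
Required removal = 1 − 37.32/59.7 = 37.48 %.

37.5 %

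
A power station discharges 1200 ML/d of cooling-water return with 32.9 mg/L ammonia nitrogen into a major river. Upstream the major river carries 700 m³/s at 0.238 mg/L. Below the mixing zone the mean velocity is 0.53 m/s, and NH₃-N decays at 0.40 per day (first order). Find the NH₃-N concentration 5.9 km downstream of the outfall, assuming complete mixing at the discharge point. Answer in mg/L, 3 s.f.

1200 ML/d = 13.89 m³/s.
After complete mixing, C₀ = (13.89·32.9 + 700·0.238) / 713.9 = 0.8734 mg/L.
Travel time t = 5900 m / 0.53 m/s = 1.113e+04 s = 0.1288 d.
C = 0.8734·exp(−0.40·0.1288) = 0.8734·0.9498 = 0.8296 mg/L.

0.830 mg/L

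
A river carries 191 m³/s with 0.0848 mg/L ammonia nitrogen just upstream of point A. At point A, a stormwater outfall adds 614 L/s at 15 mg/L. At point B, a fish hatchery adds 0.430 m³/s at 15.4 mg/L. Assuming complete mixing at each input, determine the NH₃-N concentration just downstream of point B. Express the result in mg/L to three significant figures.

614 L/s = 0.614 m³/s.
After input A: C = (191·0.0848 + 0.614·15) / 191.6 = 0.1326 mg/L.
After input B: C = (191.6·0.1326 + 0.43·15.4) / 192 = 0.1668 mg/L.

0.167 mg/L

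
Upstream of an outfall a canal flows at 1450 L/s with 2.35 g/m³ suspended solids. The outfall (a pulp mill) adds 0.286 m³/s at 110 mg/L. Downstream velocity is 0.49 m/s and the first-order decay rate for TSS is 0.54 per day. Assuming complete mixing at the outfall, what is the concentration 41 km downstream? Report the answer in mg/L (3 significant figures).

1450 L/s = 1.45 m³/s.
After complete mixing, C₀ = (0.286·110 + 1.45·2.35) / 1.736 = 20.08 mg/L.
Travel time t = 4.1e+04 m / 0.49 m/s = 8.367e+04 s = 0.9684 d.
C = 20.08·exp(−0.54·0.9684) = 20.08·0.5928 = 11.91 mg/L.

11.9 mg/L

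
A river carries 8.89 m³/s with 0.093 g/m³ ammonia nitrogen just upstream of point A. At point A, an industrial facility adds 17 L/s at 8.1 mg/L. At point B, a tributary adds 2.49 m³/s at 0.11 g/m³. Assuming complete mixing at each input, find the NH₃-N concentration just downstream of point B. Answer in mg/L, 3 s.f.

17 L/s = 0.017 m³/s.
After input A: C = (8.89·0.093 + 0.017·8.1) / 8.907 = 0.1083 mg/L.
After input B: C = (8.907·0.1083 + 2.49·0.11) / 11.4 = 0.1087 mg/L.

0.109 mg/L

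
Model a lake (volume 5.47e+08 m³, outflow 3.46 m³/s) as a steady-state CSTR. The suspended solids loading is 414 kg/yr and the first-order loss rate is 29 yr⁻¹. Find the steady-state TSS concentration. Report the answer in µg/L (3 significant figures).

0.0259 µg/L

Outflow Q = 3.46 m³/s × 3.156e+07 s/yr = 1.092e+08 m³/yr.
Steady-state CSTR mass balance: W = Q·C + k·V·C, so C = W/(Q + kV).
Q + kV = 1.092e+08 + 29·5.47e+08 = 1.597e+10 m³/yr.
C = 414/1.597e+10 = 2.592e-08 kg/m³ = 2.592e-05 mg/L = 0.02592 µg/L.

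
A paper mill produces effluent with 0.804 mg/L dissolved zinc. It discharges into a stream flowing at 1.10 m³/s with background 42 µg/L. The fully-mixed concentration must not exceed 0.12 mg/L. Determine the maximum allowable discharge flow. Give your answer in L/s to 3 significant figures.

42 µg/L = 0.042 mg/L.
Mass balance at complete mixing: C_std·(Q_w + Q_r) = Q_w·C_e + Q_r·C_b.
Rearranging, Q_w = Q_r·(C_std − C_b)/(C_e − C_std) = 1.10·(0.12 − 0.042) / (0.804 − 0.12) = 0.1254 m³/s.
= 125.4 L/s.

125 L/s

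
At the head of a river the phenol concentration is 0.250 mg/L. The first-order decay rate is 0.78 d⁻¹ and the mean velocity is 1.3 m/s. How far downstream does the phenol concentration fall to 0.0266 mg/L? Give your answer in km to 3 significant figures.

From C = C₀·e^(−kt), t = ln(C₀/C)/k = ln(0.250/0.0266)/0.78 = 2.241/0.78 = 2.872 d.
Distance = v·t = 1.3 m/s × 2.482e+05 s = 3.226e+05 m = 322.6 km.

323 km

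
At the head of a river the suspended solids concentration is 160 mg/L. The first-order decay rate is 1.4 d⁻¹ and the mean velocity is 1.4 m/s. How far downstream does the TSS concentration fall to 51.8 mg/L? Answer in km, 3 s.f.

97.4 km

From C = C₀·e^(−kt), t = ln(C₀/C)/k = ln(160/51.8)/1.4 = 1.128/1.4 = 0.8056 d.
Distance = v·t = 1.4 m/s × 6.96e+04 s = 9.744e+04 m = 97.44 km.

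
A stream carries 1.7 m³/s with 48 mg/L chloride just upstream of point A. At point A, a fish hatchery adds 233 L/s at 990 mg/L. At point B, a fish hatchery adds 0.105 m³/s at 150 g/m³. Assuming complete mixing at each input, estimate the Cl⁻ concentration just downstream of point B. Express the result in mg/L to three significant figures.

161 mg/L

233 L/s = 0.233 m³/s.
After input A: C = (1.7·48 + 0.233·990) / 1.933 = 161.5 mg/L.
After input B: C = (1.933·161.5 + 0.105·150) / 2.038 = 161 mg/L.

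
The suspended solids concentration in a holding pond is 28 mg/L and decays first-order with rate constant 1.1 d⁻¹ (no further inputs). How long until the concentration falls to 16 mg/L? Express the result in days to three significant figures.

t = ln(C₀/C)/k = ln(28/16)/1.1 = 0.5596/1.1 = 0.5087 d.

0.509 d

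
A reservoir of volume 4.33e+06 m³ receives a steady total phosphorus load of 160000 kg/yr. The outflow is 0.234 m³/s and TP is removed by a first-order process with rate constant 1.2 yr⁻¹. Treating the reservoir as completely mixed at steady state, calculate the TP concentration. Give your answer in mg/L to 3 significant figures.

12.7 mg/L

Outflow Q = 0.234 m³/s × 3.156e+07 s/yr = 7.384e+06 m³/yr.
Steady-state CSTR mass balance: W = Q·C + k·V·C, so C = W/(Q + kV).
Q + kV = 7.384e+06 + 1.2·4.33e+06 = 1.258e+07 m³/yr.
C = 160000/1.258e+07 = 0.01272 kg/m³ = 12.72 mg/L.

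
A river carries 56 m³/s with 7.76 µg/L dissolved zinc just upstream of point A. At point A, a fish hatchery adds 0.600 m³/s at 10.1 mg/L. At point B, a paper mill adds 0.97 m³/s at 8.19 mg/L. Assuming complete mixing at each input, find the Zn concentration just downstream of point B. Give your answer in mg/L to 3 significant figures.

0.251 mg/L

7.76 µg/L = 0.00776 mg/L.
After input A: C = (56·0.00776 + 0.6·10.1) / 56.6 = 0.1147 mg/L.
After input B: C = (56.6·0.1147 + 0.97·8.19) / 57.57 = 0.2508 mg/L.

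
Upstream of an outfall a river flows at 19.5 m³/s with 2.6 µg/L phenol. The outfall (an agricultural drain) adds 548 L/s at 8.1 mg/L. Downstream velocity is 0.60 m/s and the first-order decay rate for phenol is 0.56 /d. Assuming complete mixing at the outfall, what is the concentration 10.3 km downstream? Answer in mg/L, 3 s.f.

548 L/s = 0.548 m³/s.
2.6 µg/L = 0.0026 mg/L.
After complete mixing, C₀ = (0.548·8.1 + 19.5·0.0026) / 20.05 = 0.2239 mg/L.
Travel time t = 1.03e+04 m / 0.60 m/s = 1.717e+04 s = 0.1987 d.
C = 0.2239·exp(−0.56·0.1987) = 0.2239·0.8947 = 0.2004 mg/L.

0.200 mg/L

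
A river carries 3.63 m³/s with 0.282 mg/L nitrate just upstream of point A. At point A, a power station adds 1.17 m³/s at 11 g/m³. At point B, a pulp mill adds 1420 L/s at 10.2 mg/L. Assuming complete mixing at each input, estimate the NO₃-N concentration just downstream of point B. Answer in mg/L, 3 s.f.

After input A: C = (3.63·0.282 + 1.17·11) / 4.8 = 2.895 mg/L.
1420 L/s = 1.42 m³/s.
After input B: C = (4.8·2.895 + 1.42·10.2) / 6.22 = 4.562 mg/L.

4.56 mg/L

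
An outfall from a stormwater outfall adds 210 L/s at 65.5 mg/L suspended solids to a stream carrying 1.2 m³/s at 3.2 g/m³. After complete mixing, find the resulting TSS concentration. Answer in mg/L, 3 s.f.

12.5 mg/L

210 L/s = 0.21 m³/s.
Flow-weighted mixing gives C = (0.21·65.5 + 1.2·3.2) / (0.21 + 1.2) = 17.59/1.41 = 12.48 mg/L.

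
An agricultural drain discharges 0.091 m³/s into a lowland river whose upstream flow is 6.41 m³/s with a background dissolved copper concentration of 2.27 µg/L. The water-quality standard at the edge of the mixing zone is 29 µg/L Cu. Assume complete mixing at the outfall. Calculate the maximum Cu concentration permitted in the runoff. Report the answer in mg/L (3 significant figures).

1.91 mg/L

2.27 µg/L = 0.00227 mg/L.
29 µg/L = 0.029 mg/L.
Mass balance: 0.029·6.501 = 0.091·Cₑ + 6.41·0.00227.
Cₑ = (0.1885 − 0.01455) / 0.091 = 1.912 mg/L.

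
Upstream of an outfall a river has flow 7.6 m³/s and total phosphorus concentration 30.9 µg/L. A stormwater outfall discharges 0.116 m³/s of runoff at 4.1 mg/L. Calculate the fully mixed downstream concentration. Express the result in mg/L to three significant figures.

30.9 µg/L = 0.0309 mg/L.
By mass balance at complete mixing, C = (0.116·4.1 + 7.6·0.0309) / (0.116 + 7.6) = 0.7104/7.716 = 0.09207 mg/L.

0.0921 mg/L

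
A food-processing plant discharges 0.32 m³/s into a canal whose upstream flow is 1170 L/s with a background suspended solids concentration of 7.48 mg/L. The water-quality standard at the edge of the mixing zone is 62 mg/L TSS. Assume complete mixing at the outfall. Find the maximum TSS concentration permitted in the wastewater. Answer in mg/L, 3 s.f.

1170 L/s = 1.17 m³/s.
Mass balance: 62·1.49 = 0.32·Cₑ + 1.17·7.48.
Cₑ = (92.38 − 8.752) / 0.32 = 261.3 mg/L.

261 mg/L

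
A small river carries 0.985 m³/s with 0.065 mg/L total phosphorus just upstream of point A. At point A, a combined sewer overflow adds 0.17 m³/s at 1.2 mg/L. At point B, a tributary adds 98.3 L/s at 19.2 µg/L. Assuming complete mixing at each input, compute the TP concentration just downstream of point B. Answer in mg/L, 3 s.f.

After input A: C = (0.985·0.065 + 0.17·1.2) / 1.155 = 0.2321 mg/L.
98.3 L/s = 0.0983 m³/s.
19.2 µg/L = 0.0192 mg/L.
After input B: C = (1.155·0.2321 + 0.0983·0.0192) / 1.253 = 0.2154 mg/L.

0.215 mg/L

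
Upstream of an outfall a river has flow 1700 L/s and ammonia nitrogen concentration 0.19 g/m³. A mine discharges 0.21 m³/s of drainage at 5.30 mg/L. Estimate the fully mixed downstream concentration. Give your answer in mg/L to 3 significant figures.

0.752 mg/L

1700 L/s = 1.7 m³/s.
Conservation of mass across the mixing zone: C = (0.21·5.3 + 1.7·0.19) / (0.21 + 1.7) = 1.436/1.91 = 0.7518 mg/L.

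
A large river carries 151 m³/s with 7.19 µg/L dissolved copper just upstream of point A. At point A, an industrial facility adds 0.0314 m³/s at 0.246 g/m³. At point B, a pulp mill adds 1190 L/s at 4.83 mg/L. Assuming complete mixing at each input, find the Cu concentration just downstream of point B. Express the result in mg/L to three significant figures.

0.0449 mg/L

7.19 µg/L = 0.00719 mg/L.
After input A: C = (151·0.00719 + 0.0314·0.246) / 151 = 0.00724 mg/L.
1190 L/s = 1.19 m³/s.
After input B: C = (151·0.00724 + 1.19·4.83) / 152.2 = 0.04494 mg/L.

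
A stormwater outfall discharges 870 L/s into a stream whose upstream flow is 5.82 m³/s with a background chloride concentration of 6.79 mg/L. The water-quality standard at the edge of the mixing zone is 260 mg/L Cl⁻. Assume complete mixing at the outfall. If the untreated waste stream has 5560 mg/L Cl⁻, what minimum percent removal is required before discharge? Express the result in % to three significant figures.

64.9 %

870 L/s = 0.87 m³/s.
Mass balance: 260·6.69 = 0.87·Cₑ + 5.82·6.79.
Cₑ = (1739 − 39.52) / 0.87 = 1954 mg/L.
Required removal = 1 − 1954/5560 = 64.86 %.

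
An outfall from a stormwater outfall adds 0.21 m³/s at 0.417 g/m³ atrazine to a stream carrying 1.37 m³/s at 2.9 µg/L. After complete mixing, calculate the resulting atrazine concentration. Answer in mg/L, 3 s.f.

2.9 µg/L = 0.0029 mg/L.
By mass balance at complete mixing, C = (0.21·0.417 + 1.37·0.0029) / (0.21 + 1.37) = 0.09154/1.58 = 0.05794 mg/L.

0.0579 mg/L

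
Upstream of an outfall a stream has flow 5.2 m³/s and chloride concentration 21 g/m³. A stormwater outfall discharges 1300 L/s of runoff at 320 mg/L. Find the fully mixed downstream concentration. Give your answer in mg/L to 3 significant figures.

80.8 mg/L

1300 L/s = 1.3 m³/s.
By mass balance at complete mixing, C = (1.3·320 + 5.2·21) / (1.3 + 5.2) = 525.2/6.5 = 80.8 mg/L.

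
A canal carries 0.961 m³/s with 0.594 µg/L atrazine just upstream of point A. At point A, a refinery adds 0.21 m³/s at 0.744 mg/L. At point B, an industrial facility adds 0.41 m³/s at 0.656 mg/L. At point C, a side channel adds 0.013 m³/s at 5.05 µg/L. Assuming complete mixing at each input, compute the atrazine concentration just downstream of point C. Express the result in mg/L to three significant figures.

0.267 mg/L

0.594 µg/L = 0.000594 mg/L.
After input A: C = (0.961·0.000594 + 0.21·0.744) / 1.171 = 0.1339 mg/L.
After input B: C = (1.171·0.1339 + 0.41·0.656) / 1.581 = 0.2693 mg/L.
5.05 µg/L = 0.00505 mg/L.
After input C: C = (1.581·0.2693 + 0.013·0.00505) / 1.594 = 0.2671 mg/L.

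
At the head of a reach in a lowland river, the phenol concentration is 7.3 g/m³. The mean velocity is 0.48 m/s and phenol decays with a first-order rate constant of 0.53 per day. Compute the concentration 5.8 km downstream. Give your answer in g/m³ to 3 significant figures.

6.78 g/m³

Travel time t = 5.8 km / 0.48 m/s = 5800/0.48 = 1.208e+04 s = 0.1399 d.
First-order decay: C = 7.3·exp(−0.53·0.1399) = 7.3·0.9286 = 6.778 g/m³.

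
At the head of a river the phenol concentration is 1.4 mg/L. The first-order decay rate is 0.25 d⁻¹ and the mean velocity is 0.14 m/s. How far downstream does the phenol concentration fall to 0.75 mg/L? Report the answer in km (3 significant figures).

30.2 km

From C = C₀·e^(−kt), t = ln(C₀/C)/k = ln(1.4/0.75)/0.25 = 0.6242/0.25 = 2.497 d.
Distance = v·t = 0.14 m/s × 2.157e+05 s = 3.02e+04 m = 30.2 km.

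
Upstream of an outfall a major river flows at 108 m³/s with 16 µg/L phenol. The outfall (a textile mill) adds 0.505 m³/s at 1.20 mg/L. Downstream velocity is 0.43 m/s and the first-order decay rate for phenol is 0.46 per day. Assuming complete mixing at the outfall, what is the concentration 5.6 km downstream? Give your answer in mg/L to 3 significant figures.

16 µg/L = 0.016 mg/L.
After complete mixing, C₀ = (0.505·1.2 + 108·0.016) / 108.5 = 0.02151 mg/L.
Travel time t = 5600 m / 0.43 m/s = 1.302e+04 s = 0.1507 d.
C = 0.02151·exp(−0.46·0.1507) = 0.02151·0.933 = 0.02007 mg/L.

0.0201 mg/L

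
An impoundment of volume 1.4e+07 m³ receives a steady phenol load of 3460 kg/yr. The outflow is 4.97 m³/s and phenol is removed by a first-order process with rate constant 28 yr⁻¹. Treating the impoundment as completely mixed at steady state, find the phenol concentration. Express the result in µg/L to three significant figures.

Outflow Q = 4.97 m³/s × 3.156e+07 s/yr = 1.568e+08 m³/yr.
Steady-state CSTR mass balance: W = Q·C + k·V·C, so C = W/(Q + kV).
Q + kV = 1.568e+08 + 28·1.4e+07 = 5.488e+08 m³/yr.
C = 3460/5.488e+08 = 6.304e-06 kg/m³ = 0.006304 mg/L = 6.304 µg/L.

6.30 µg/L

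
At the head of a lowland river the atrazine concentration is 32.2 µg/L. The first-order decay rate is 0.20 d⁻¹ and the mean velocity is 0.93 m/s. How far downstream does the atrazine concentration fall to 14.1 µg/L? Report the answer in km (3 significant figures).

332 km

From C = C₀·e^(−kt), t = ln(C₀/C)/k = ln(32.2/14.1)/0.20 = 0.8258/0.20 = 4.129 d.
Distance = v·t = 0.93 m/s × 3.567e+05 s = 3.318e+05 m = 331.8 km.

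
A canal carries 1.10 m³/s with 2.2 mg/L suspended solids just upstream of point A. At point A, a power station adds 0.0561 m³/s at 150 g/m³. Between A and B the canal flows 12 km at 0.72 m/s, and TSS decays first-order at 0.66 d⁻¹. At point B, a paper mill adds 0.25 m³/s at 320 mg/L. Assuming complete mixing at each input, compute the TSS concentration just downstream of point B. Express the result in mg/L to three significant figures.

After input A: C = (1.1·2.2 + 0.0561·150) / 1.156 = 9.372 mg/L.
Over the 12 km reach to input B (t = 1.667e+04 s = 0.1929 d), decay gives C = 9.372·exp(−0.66·0.1929) = 8.252 mg/L.
After input B: C = (1.156·8.252 + 0.25·320) / 1.406 = 63.68 mg/L.

63.7 mg/L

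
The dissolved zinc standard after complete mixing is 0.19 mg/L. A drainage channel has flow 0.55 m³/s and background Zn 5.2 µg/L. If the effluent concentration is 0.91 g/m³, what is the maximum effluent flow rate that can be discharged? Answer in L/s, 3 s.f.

5.2 µg/L = 0.0052 mg/L.
Mass balance at complete mixing: C_std·(Q_w + Q_r) = Q_w·C_e + Q_r·C_b.
Rearranging, Q_w = Q_r·(C_std − C_b)/(C_e − C_std) = 0.55·(0.19 − 0.0052) / (0.91 − 0.19) = 0.1412 m³/s.
= 141.2 L/s.

141 L/s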